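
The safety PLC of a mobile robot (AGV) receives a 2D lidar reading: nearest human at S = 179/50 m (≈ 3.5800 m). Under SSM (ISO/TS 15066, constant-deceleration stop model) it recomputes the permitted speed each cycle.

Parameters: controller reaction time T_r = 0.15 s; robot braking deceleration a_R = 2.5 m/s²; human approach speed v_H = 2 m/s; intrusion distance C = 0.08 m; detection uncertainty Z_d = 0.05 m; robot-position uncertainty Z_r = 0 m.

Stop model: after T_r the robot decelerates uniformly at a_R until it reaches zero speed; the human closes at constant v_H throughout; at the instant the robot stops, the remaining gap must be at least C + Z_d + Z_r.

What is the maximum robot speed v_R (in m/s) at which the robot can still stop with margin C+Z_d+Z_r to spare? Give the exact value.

v_R_max = 9/4 m/s = 2.2500 m/s

collect terms ⇒ (1/5)·v_R² + (19/20)·v_R + (-63/20) = 0
  disc = (19/20)² − 4·(1/5)·(-63/20) = 1369/400 ; √disc = 37/20
  v_R = (−(19/20) + 37/20) / (2·(1/5)) = 9/4 m/s
check:
T_s = v_R/a_R = (9/4)/(5/2) = 0.9000 s
robot in T_r: 2.2500·0.1500 = 0.3375 m
robot under decel: 2.2500²/(2·2.5000) = 1.0125 m
person approaches 2.0000·(0.1500+0.9000) = 2.1000 m
C+Z_d+Z_r = 0.0800+0.0500+0.0000 = 0.1300 m
sum ≈ 0.3375+1.0125+2.1000+0.1300 ≈ 3.5800 m = S ✓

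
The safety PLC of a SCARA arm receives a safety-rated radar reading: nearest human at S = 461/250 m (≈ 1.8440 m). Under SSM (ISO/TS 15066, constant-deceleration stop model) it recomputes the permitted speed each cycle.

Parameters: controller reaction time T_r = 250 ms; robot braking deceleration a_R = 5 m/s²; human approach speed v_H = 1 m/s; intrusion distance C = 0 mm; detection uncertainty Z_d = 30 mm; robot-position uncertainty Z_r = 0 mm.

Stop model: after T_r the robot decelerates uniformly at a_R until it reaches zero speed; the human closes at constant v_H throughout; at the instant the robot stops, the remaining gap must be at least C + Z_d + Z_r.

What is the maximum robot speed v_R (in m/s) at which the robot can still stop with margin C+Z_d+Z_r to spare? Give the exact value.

collect terms ⇒ (1/10)·v_R² + (9/20)·v_R + (-391/250) = 0
  disc = (9/20)² − 4·(1/10)·(-391/250) = 8281/10000 ; √disc = 91/100
  v_R = (−(9/20) + 91/100) / (2·(1/10)) = 23/10 m/s
check:
stop time T_s = (23/10)/5 = 0.4600 s
robot in T_r: 2.3000·0.2500 = 0.5750 m
robot under decel: 2.3000²/(2·5.0000) = 0.5290 m
human over T_r+T_s: 1.0000·(0.2500+0.4600) = 0.7100 m
C+Z_d+Z_r = 0.0000+0.0300+0.0000 = 0.0300 m
sum ≈ 0.5750+0.5290+0.7100+0.0300 ≈ 1.8440 m = S ✓

v_R_max = 23/10 m/s = 2.3000 m/s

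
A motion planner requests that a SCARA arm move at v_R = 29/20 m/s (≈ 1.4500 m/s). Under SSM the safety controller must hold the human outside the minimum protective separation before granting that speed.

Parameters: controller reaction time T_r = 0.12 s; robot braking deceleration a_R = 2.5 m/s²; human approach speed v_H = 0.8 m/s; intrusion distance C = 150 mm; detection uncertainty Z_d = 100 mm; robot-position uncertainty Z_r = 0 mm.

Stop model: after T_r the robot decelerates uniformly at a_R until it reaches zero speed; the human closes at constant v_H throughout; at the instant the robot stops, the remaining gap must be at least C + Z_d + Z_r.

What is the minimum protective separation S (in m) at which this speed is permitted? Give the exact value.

braking lasts T_s = (29/20)/(5/2) = 0.5800 s
reaction-phase robot travel = 1.4500·0.1200 = 0.1740 m
robot under decel: 1.4500²/(2·2.5000) = 0.4205 m
human over T_r+T_s: 0.8000·(0.1200+0.5800) = 0.5600 m
margins: 0.1500+0.1000+0.0000 = 0.2500 m
S_min ≈ 0.1740+0.4205+0.5600+0.2500  ⇒  S_min = 2809/2000 m

S_min = 2809/2000 m = 1.4045 m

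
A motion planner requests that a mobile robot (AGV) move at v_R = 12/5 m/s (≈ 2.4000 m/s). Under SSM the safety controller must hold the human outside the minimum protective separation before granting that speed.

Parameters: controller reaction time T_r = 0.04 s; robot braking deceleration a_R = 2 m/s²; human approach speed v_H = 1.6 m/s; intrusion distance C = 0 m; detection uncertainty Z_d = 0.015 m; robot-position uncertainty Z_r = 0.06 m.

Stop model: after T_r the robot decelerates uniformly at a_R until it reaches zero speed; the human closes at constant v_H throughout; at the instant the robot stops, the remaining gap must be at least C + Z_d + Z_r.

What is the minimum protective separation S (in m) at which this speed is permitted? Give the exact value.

braking lasts T_s = (12/5)/2 = 1.2000 s
robot in T_r: 2.4000·0.0400 = 0.0960 m
robot covers 2.4000·1.2000 − ½·2.0000·1.2000² = 1.4400 m while stopping
human closes 1.6000·1.2400 = 1.9840 m
residual clearance needed = 0.0000+0.0150+0.0600 = 0.0750 m
S_min ≈ 0.0960+1.4400+1.9840+0.0750  ⇒  S_min = 719/200 m

S_min = 719/200 m = 3.5950 m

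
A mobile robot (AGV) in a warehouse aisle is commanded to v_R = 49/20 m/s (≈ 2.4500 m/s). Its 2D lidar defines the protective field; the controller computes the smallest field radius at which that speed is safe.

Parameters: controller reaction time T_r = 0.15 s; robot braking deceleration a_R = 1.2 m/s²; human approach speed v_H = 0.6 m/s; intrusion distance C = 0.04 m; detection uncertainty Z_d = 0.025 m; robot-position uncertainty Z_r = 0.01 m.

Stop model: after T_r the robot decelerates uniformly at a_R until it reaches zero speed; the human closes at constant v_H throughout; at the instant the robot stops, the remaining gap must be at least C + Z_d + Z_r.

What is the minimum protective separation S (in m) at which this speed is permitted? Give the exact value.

braking lasts T_s = (49/20)/(6/5) = 2.0417 s
robot covers v_R·T_r = 2.4500·0.1500 = 0.3675 m before braking
braking distance = 2.4500²/(2·1.2000) = 2.5010 m
person approaches 0.6000·(0.1500+2.0417) = 1.3150 m
residual clearance needed = 0.0400+0.0250+0.0100 = 0.0750 m
S_min ≈ 0.3675+2.5010+1.3150+0.0750  ⇒  S_min = 20441/4800 m

S_min = 20441/4800 m = 4.2585 m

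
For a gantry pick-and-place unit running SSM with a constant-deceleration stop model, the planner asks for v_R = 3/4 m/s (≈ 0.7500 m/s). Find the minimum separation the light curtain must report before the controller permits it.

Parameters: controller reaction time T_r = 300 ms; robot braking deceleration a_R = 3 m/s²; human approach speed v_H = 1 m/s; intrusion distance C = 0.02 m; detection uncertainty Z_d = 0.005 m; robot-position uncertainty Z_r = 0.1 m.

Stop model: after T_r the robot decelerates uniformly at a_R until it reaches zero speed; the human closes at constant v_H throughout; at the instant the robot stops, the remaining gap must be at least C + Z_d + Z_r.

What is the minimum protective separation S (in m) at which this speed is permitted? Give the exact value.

stop time T_s = (3/4)/3 = 0.2500 s
robot covers v_R·T_r = 0.7500·0.3000 = 0.2250 m before braking
robot covers 0.7500·0.2500 − ½·3.0000·0.2500² = 0.0938 m while stopping
human closes 1.0000·0.5500 = 0.5500 m
residual clearance needed = 0.0200+0.0050+0.1000 = 0.1250 m
S_min ≈ 0.2250+0.0938+0.5500+0.1250  ⇒  S_min = 159/160 m

S_min = 159/160 m = 0.9938 m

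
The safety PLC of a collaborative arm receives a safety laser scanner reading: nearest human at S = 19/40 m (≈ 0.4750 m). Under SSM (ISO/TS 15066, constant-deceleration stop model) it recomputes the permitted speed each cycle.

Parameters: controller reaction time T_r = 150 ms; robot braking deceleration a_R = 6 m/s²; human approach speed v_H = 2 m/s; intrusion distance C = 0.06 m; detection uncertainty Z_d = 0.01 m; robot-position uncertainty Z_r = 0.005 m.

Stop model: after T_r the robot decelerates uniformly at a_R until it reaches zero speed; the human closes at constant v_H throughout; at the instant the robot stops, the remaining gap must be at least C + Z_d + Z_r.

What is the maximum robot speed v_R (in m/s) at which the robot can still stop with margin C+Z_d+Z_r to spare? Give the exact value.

v_R_max = 1/5 m/s = 0.2000 m/s

quadratic (1/12)·v² + (29/60)·v + (-1/10) = 0
  disc = (29/60)² − 4·(1/12)·(-1/10) = 961/3600 ; √disc = 31/60
  v_R = (−(29/60) + 31/60) / (2·(1/12)) = 1/5 m/s
check:
stop time T_s = (1/5)/6 = 0.0333 s
robot in T_r: 0.2000·0.1500 = 0.0300 m
robot under decel: 0.2000²/(2·6.0000) = 0.0033 m
human closes 2.0000·0.1833 = 0.3667 m
C+Z_d+Z_r = 0.0600+0.0100+0.0050 = 0.0750 m
sum ≈ 0.0300+0.0033+0.3667+0.0750 ≈ 0.4750 m = S ✓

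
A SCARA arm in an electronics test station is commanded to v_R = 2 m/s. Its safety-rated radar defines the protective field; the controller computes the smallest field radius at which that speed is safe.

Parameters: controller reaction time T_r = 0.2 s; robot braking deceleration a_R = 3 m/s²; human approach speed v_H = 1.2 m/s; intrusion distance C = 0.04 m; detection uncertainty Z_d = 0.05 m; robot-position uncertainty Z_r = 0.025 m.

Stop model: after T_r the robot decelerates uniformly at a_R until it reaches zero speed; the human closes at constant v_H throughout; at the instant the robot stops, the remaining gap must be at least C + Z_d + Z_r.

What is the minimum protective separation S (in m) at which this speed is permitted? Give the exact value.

T_s = v_R/a_R = 2/3 = 0.6667 s
reaction-phase robot travel = 2.0000·0.2000 = 0.4000 m
robot covers 2.0000·0.6667 − ½·3.0000·0.6667² = 0.6667 m while stopping
human over T_r+T_s: 1.2000·(0.2000+0.6667) = 1.0400 m
residual clearance needed = 0.0400+0.0500+0.0250 = 0.1150 m
S_min ≈ 0.4000+0.6667+1.0400+0.1150  ⇒  S_min = 1333/600 m

S_min = 1333/600 m = 2.2217 m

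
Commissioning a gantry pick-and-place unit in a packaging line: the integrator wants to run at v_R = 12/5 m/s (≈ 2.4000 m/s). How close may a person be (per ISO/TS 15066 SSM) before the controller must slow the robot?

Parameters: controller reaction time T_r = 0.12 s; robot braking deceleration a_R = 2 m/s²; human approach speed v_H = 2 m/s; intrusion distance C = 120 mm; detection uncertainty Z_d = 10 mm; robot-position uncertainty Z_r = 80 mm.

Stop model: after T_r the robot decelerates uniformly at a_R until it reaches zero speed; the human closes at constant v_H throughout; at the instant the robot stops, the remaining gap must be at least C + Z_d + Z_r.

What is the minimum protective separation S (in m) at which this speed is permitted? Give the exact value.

S_min = 2289/500 m = 4.5780 m

T_s = v_R/a_R = (12/5)/2 = 1.2000 s
robot covers v_R·T_r = 2.4000·0.1200 = 0.2880 m before braking
braking distance = 2.4000²/(2·2.0000) = 1.4400 m
person approaches 2.0000·(0.1200+1.2000) = 2.6400 m
margins: 0.1200+0.0100+0.0800 = 0.2100 m
S_min ≈ 0.2880+1.4400+2.6400+0.2100  ⇒  S_min = 2289/500 m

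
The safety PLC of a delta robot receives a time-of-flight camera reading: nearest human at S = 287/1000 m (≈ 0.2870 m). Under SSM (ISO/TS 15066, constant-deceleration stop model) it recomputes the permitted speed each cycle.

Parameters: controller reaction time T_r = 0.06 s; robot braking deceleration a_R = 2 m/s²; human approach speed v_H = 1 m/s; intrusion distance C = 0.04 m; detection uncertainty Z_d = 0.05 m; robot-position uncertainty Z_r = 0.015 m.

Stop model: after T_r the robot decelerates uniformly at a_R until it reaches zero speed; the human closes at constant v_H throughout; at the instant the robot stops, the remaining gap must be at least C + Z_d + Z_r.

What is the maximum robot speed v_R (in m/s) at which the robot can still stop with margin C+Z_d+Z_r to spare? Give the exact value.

v_R_max = 1/5 m/s = 0.2000 m/s

at the boundary: (1/4)·v² + (14/25)·v + (-61/500) = 0
  disc = (14/25)² − 4·(1/4)·(-61/500) = 1089/2500 ; √disc = 33/50
  v_R = (−(14/25) + 33/50) / (2·(1/4)) = 1/5 m/s
check:
T_s = v_R/a_R = (1/5)/2 = 0.1000 s
reaction-phase robot travel = 0.2000·0.0600 = 0.0120 m
robot under decel: 0.2000²/(2·2.0000) = 0.0100 m
human closes 1.0000·0.1600 = 0.1600 m
residual clearance needed = 0.0400+0.0500+0.0150 = 0.1050 m
sum ≈ 0.0120+0.0100+0.1600+0.1050 ≈ 0.2870 m = S ✓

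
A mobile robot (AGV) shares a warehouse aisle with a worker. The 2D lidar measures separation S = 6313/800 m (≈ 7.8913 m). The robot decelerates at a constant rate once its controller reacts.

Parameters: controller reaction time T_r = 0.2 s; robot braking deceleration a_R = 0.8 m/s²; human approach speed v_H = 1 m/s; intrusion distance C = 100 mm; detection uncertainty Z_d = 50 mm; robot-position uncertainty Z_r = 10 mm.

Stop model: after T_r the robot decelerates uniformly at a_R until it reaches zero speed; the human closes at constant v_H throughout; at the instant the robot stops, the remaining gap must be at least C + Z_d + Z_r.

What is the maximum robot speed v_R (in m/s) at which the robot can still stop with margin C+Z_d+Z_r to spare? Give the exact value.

collect terms ⇒ (5/8)·v_R² + (29/20)·v_R + (-241/32) = 0
  disc = (29/20)² − 4·(5/8)·(-241/32) = 33489/1600 ; √disc = 183/40
  v_R = (−(29/20) + 183/40) / (2·(5/8)) = 5/2 m/s
check:
stop time T_s = (5/2)/(4/5) = 3.1250 s
robot covers v_R·T_r = 2.5000·0.2000 = 0.5000 m before braking
robot covers 2.5000·3.1250 − ½·0.8000·3.1250² = 3.9062 m while stopping
person approaches 1.0000·(0.2000+3.1250) = 3.3250 m
residual clearance needed = 0.1000+0.0500+0.0100 = 0.1600 m
sum ≈ 0.5000+3.9062+3.3250+0.1600 ≈ 7.8913 m = S ✓

v_R_max = 5/2 m/s = 2.5000 m/s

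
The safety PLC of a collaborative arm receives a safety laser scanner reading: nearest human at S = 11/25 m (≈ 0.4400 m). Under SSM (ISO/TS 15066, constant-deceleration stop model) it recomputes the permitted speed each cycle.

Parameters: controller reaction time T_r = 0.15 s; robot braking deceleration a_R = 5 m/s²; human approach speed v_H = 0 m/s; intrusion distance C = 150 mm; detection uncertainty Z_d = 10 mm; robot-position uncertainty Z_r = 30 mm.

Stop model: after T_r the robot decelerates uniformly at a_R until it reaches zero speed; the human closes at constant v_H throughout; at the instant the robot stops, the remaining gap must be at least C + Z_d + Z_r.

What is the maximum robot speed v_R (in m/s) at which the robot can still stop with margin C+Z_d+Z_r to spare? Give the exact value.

quadratic (1/10)·v² + (3/20)·v + (-1/4) = 0
  disc = (3/20)² − 4·(1/10)·(-1/4) = 49/400 ; √disc = 7/20
  v_R = (−(3/20) + 7/20) / (2·(1/10)) = 1 m/s
check:
stop time T_s = 1/5 = 0.2000 s
reaction-phase robot travel = 1.0000·0.1500 = 0.1500 m
robot under decel: 1.0000²/(2·5.0000) = 0.1000 m
person approaches 0.0000·(0.1500+0.2000) = 0.0000 m
margins: 0.1500+0.0100+0.0300 = 0.1900 m
sum ≈ 0.1500+0.1000+0.0000+0.1900 ≈ 0.4400 m = S ✓

v_R_max = 1 m/s = 1.0000 m/s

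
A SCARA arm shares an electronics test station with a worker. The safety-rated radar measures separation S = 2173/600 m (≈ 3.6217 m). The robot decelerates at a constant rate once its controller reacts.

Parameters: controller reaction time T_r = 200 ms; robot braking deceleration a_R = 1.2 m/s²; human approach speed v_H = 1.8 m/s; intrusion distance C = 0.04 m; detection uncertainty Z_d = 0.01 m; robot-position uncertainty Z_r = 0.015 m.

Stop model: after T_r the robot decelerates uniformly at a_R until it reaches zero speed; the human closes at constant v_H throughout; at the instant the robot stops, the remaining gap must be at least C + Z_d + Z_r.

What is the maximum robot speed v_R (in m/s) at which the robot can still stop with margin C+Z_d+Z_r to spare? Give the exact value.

collect terms ⇒ (5/12)·v_R² + (17/10)·v_R + (-959/300) = 0
  disc = (17/10)² − 4·(5/12)·(-959/300) = 1849/225 ; √disc = 43/15
  v_R = (−(17/10) + 43/15) / (2·(5/12)) = 7/5 m/s
check:
T_s = v_R/a_R = (7/5)/(6/5) = 1.1667 s
robot covers v_R·T_r = 1.4000·0.2000 = 0.2800 m before braking
robot under decel: 1.4000²/(2·1.2000) = 0.8167 m
person approaches 1.8000·(0.2000+1.1667) = 2.4600 m
margins: 0.0400+0.0100+0.0150 = 0.0650 m
sum ≈ 0.2800+0.8167+2.4600+0.0650 ≈ 3.6217 m = S ✓

v_R_max = 7/5 m/s = 1.4000 m/s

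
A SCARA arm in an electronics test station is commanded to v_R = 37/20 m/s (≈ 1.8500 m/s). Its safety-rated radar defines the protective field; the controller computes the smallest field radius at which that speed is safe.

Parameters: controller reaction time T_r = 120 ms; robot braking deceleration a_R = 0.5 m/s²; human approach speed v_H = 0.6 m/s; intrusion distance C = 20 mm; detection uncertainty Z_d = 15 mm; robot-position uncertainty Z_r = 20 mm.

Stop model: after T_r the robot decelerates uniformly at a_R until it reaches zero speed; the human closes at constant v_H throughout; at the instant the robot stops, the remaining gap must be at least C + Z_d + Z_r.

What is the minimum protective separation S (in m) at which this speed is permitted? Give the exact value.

braking lasts T_s = (37/20)/(1/2) = 3.7000 s
robot covers v_R·T_r = 1.8500·0.1200 = 0.2220 m before braking
braking distance = 1.8500²/(2·0.5000) = 3.4225 m
human over T_r+T_s: 0.6000·(0.1200+3.7000) = 2.2920 m
residual clearance needed = 0.0200+0.0150+0.0200 = 0.0550 m
S_min ≈ 0.2220+3.4225+2.2920+0.0550  ⇒  S_min = 11983/2000 m

S_min = 11983/2000 m = 5.9915 m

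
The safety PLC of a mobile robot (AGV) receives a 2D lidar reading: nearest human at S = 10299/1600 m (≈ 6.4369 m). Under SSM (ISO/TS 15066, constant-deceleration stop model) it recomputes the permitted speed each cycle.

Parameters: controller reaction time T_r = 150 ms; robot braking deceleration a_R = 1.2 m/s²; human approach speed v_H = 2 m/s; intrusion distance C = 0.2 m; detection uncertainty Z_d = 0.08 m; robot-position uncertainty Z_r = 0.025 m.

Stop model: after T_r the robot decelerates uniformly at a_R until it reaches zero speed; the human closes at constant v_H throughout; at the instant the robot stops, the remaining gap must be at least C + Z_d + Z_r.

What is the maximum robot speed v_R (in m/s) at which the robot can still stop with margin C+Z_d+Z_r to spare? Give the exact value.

quadratic (5/12)·v² + (109/60)·v + (-9331/1600) = 0
  disc = (109/60)² − 4·(5/12)·(-9331/1600) = 187489/14400 ; √disc = 433/120
  v_R = (−(109/60) + 433/120) / (2·(5/12)) = 43/20 m/s
check:
stop time T_s = (43/20)/(6/5) = 1.7917 s
robot in T_r: 2.1500·0.1500 = 0.3225 m
braking distance = 2.1500²/(2·1.2000) = 1.9260 m
human over T_r+T_s: 2.0000·(0.1500+1.7917) = 3.8833 m
C+Z_d+Z_r = 0.2000+0.0800+0.0250 = 0.3050 m
sum ≈ 0.3225+1.9260+3.8833+0.3050 ≈ 6.4369 m = S ✓

v_R_max = 43/20 m/s = 2.1500 m/s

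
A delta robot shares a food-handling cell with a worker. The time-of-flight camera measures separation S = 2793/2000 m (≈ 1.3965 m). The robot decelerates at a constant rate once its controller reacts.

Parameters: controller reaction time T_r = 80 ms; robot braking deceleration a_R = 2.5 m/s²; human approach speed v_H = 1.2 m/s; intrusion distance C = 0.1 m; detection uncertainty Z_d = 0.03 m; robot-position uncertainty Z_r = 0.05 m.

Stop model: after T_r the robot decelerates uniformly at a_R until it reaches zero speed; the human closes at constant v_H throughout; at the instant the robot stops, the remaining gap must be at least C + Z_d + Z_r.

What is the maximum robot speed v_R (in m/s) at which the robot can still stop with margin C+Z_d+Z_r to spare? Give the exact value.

at the boundary: (1/5)·v² + (14/25)·v + (-2241/2000) = 0
  disc = (14/25)² − 4·(1/5)·(-2241/2000) = 121/100 ; √disc = 11/10
  v_R = (−(14/25) + 11/10) / (2·(1/5)) = 27/20 m/s
check:
stop time T_s = (27/20)/(5/2) = 0.5400 s
reaction-phase robot travel = 1.3500·0.0800 = 0.1080 m
robot covers 1.3500·0.5400 − ½·2.5000·0.5400² = 0.3645 m while stopping
human closes 1.2000·0.6200 = 0.7440 m
margins: 0.1000+0.0300+0.0500 = 0.1800 m
sum ≈ 0.1080+0.3645+0.7440+0.1800 ≈ 1.3965 m = S ✓

v_R_max = 27/20 m/s = 1.3500 m/s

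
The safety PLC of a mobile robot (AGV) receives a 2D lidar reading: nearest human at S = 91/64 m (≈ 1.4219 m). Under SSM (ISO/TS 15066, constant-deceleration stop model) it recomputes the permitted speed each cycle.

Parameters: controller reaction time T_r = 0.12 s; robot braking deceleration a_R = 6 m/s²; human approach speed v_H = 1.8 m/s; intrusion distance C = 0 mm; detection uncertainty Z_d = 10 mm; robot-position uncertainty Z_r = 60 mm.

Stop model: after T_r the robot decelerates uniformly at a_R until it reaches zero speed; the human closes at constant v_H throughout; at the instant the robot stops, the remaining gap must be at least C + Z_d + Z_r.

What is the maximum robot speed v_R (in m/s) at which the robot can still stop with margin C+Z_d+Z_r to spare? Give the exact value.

collect terms ⇒ (1/12)·v_R² + (21/50)·v_R + (-9087/8000) = 0
  disc = (21/50)² − 4·(1/12)·(-9087/8000) = 22201/40000 ; √disc = 149/200
  v_R = (−(21/50) + 149/200) / (2·(1/12)) = 39/20 m/s
check:
T_s = v_R/a_R = (39/20)/6 = 0.3250 s
robot covers v_R·T_r = 1.9500·0.1200 = 0.2340 m before braking
robot under decel: 1.9500²/(2·6.0000) = 0.3169 m
person approaches 1.8000·(0.1200+0.3250) = 0.8010 m
margins: 0.0000+0.0100+0.0600 = 0.0700 m
sum ≈ 0.2340+0.3169+0.8010+0.0700 ≈ 1.4219 m = S ✓

v_R_max = 39/20 m/s = 1.9500 m/s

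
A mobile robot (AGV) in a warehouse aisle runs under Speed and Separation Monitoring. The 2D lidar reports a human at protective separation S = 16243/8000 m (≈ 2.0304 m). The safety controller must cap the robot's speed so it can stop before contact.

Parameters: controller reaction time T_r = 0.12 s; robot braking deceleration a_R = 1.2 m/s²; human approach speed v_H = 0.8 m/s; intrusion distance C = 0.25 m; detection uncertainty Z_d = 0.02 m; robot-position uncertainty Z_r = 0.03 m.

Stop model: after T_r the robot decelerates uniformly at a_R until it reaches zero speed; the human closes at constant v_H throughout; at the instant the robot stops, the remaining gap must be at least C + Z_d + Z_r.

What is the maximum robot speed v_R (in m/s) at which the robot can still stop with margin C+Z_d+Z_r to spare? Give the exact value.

quadratic (5/12)·v² + (59/75)·v + (-523/320) = 0
  disc = (59/75)² − 4·(5/12)·(-523/320) = 1203409/360000 ; √disc = 1097/600
  v_R = (−(59/75) + 1097/600) / (2·(5/12)) = 5/4 m/s
check:
T_s = v_R/a_R = (5/4)/(6/5) = 1.0417 s
robot covers v_R·T_r = 1.2500·0.1200 = 0.1500 m before braking
robot covers 1.2500·1.0417 − ½·1.2000·1.0417² = 0.6510 m while stopping
human closes 0.8000·1.1617 = 0.9293 m
C+Z_d+Z_r = 0.2500+0.0200+0.0300 = 0.3000 m
sum ≈ 0.1500+0.6510+0.9293+0.3000 ≈ 2.0304 m = S ✓

v_R_max = 5/4 m/s = 1.2500 m/s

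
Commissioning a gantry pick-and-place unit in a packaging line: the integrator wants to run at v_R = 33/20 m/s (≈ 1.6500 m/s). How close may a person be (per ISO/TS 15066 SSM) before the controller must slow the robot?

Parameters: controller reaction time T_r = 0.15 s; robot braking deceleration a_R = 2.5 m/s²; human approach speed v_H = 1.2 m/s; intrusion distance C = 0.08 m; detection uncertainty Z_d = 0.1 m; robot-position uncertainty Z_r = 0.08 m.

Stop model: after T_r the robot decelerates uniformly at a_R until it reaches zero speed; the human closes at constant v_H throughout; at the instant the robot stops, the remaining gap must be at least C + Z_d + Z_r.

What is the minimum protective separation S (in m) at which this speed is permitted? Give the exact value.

S_min = 253/125 m = 2.0240 m

stop time T_s = (33/20)/(5/2) = 0.6600 s
robot in T_r: 1.6500·0.1500 = 0.2475 m
robot covers 1.6500·0.6600 − ½·2.5000·0.6600² = 0.5445 m while stopping
human closes 1.2000·0.8100 = 0.9720 m
residual clearance needed = 0.0800+0.1000+0.0800 = 0.2600 m
S_min ≈ 0.2475+0.5445+0.9720+0.2600  ⇒  S_min = 253/125 m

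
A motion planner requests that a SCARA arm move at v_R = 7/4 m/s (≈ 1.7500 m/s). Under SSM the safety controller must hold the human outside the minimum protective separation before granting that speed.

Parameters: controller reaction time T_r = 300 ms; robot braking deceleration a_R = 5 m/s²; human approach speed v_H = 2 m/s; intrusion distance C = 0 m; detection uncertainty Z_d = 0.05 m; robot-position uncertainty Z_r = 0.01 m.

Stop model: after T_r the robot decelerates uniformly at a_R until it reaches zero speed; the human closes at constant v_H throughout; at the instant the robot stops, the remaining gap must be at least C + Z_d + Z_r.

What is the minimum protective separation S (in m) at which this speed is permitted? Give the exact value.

T_s = v_R/a_R = (7/4)/5 = 0.3500 s
robot covers v_R·T_r = 1.7500·0.3000 = 0.5250 m before braking
braking distance = 1.7500²/(2·5.0000) = 0.3063 m
person approaches 2.0000·(0.3000+0.3500) = 1.3000 m
margins: 0.0000+0.0500+0.0100 = 0.0600 m
S_min ≈ 0.5250+0.3063+1.3000+0.0600  ⇒  S_min = 1753/800 m

S_min = 1753/800 m = 2.1913 m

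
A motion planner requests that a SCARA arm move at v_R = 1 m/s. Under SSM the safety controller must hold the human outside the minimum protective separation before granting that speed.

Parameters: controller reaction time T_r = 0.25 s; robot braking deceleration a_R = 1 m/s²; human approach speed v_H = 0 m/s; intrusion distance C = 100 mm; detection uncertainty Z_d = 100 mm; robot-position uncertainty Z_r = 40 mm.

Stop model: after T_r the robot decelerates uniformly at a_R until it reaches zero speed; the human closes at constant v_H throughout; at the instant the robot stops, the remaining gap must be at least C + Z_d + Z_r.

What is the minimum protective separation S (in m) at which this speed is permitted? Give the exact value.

braking lasts T_s = 1/1 = 1.0000 s
reaction-phase robot travel = 1.0000·0.2500 = 0.2500 m
robot under decel: 1.0000²/(2·1.0000) = 0.5000 m
human closes 0.0000·1.2500 = 0.0000 m
margins: 0.1000+0.1000+0.0400 = 0.2400 m
S_min ≈ 0.2500+0.5000+0.0000+0.2400  ⇒  S_min = 99/100 m

S_min = 99/100 m = 0.9900 m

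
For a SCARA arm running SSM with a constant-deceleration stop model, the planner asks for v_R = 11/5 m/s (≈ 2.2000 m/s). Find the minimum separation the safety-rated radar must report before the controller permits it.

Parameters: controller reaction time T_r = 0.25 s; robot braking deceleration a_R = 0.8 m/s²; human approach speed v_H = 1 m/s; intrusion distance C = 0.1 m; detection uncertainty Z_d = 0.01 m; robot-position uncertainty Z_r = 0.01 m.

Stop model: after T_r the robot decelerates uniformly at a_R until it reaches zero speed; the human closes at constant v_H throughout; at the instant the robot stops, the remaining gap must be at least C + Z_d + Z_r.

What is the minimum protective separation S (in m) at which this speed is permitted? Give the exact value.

S_min = 1339/200 m = 6.6950 m

T_s = v_R/a_R = (11/5)/(4/5) = 2.7500 s
robot in T_r: 2.2000·0.2500 = 0.5500 m
braking distance = 2.2000²/(2·0.8000) = 3.0250 m
person approaches 1.0000·(0.2500+2.7500) = 3.0000 m
C+Z_d+Z_r = 0.1000+0.0100+0.0100 = 0.1200 m
S_min ≈ 0.5500+3.0250+3.0000+0.1200  ⇒  S_min = 1339/200 m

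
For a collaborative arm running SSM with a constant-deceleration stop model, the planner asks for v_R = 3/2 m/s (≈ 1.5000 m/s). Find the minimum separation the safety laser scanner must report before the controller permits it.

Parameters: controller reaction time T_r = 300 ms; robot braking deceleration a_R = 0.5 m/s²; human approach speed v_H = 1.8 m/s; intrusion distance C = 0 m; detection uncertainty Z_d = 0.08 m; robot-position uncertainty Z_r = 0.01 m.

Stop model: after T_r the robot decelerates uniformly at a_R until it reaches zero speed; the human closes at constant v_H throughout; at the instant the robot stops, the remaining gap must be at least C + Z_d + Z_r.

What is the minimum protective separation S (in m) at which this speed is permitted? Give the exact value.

T_s = v_R/a_R = (3/2)/(1/2) = 3.0000 s
robot covers v_R·T_r = 1.5000·0.3000 = 0.4500 m before braking
robot under decel: 1.5000²/(2·0.5000) = 2.2500 m
human over T_r+T_s: 1.8000·(0.3000+3.0000) = 5.9400 m
residual clearance needed = 0.0000+0.0800+0.0100 = 0.0900 m
S_min ≈ 0.4500+2.2500+5.9400+0.0900  ⇒  S_min = 873/100 m

S_min = 873/100 m = 8.7300 m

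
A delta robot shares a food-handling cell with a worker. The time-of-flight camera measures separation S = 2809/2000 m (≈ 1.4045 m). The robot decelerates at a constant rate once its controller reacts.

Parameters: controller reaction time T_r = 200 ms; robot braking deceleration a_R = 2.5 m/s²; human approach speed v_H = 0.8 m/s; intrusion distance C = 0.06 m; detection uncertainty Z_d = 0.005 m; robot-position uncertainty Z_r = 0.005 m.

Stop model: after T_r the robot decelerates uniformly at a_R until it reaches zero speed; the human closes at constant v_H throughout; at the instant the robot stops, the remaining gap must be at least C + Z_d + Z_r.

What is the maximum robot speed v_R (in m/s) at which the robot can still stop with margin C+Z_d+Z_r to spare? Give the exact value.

v_R_max = 29/20 m/s = 1.4500 m/s

quadratic (1/5)·v² + (13/25)·v + (-2349/2000) = 0
  disc = (13/25)² − 4·(1/5)·(-2349/2000) = 121/100 ; √disc = 11/10
  v_R = (−(13/25) + 11/10) / (2·(1/5)) = 29/20 m/s
check:
T_s = v_R/a_R = (29/20)/(5/2) = 0.5800 s
robot in T_r: 1.4500·0.2000 = 0.2900 m
robot under decel: 1.4500²/(2·2.5000) = 0.4205 m
human over T_r+T_s: 0.8000·(0.2000+0.5800) = 0.6240 m
margins: 0.0600+0.0050+0.0050 = 0.0700 m
sum ≈ 0.2900+0.4205+0.6240+0.0700 ≈ 1.4045 m = S ✓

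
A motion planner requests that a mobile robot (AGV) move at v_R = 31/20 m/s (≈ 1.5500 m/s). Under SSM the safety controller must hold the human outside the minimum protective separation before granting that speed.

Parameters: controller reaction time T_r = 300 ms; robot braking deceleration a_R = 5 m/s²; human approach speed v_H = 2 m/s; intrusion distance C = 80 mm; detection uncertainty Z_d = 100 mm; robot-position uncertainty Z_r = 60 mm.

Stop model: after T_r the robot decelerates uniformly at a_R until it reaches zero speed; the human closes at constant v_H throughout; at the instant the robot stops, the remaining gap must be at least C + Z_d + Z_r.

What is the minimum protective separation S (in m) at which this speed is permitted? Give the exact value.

braking lasts T_s = (31/20)/5 = 0.3100 s
robot covers v_R·T_r = 1.5500·0.3000 = 0.4650 m before braking
robot covers 1.5500·0.3100 − ½·5.0000·0.3100² = 0.2402 m while stopping
human closes 2.0000·0.6100 = 1.2200 m
C+Z_d+Z_r = 0.0800+0.1000+0.0600 = 0.2400 m
S_min ≈ 0.4650+0.2402+1.2200+0.2400  ⇒  S_min = 8661/4000 m

S_min = 8661/4000 m = 2.1652 m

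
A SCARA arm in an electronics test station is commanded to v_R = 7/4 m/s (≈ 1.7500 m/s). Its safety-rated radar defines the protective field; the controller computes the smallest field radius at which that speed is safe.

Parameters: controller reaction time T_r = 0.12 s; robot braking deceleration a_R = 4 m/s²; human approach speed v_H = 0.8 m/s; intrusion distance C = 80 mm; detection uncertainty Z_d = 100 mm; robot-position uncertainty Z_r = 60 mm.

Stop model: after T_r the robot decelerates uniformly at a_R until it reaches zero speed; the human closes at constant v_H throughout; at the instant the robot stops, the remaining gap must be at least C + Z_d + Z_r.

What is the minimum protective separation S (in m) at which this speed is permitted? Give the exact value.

T_s = v_R/a_R = (7/4)/4 = 0.4375 s
reaction-phase robot travel = 1.7500·0.1200 = 0.2100 m
robot under decel: 1.7500²/(2·4.0000) = 0.3828 m
human closes 0.8000·0.5575 = 0.4460 m
margins: 0.0800+0.1000+0.0600 = 0.2400 m
S_min ≈ 0.2100+0.3828+0.4460+0.2400  ⇒  S_min = 20461/16000 m

S_min = 20461/16000 m = 1.2788 m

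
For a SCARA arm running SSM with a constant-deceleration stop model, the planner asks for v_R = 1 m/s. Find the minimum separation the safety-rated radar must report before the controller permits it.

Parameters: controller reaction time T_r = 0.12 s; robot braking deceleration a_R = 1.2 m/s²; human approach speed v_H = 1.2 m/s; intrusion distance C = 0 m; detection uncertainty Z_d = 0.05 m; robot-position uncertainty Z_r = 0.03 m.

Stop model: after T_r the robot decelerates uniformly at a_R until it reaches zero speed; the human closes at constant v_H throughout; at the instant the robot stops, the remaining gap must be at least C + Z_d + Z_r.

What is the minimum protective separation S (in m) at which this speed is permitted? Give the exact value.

S_min = 2641/1500 m = 1.7607 m

T_s = v_R/a_R = 1/(6/5) = 0.8333 s
robot in T_r: 1.0000·0.1200 = 0.1200 m
robot under decel: 1.0000²/(2·1.2000) = 0.4167 m
human over T_r+T_s: 1.2000·(0.1200+0.8333) = 1.1440 m
C+Z_d+Z_r = 0.0000+0.0500+0.0300 = 0.0800 m
S_min ≈ 0.1200+0.4167+1.1440+0.0800  ⇒  S_min = 2641/1500 m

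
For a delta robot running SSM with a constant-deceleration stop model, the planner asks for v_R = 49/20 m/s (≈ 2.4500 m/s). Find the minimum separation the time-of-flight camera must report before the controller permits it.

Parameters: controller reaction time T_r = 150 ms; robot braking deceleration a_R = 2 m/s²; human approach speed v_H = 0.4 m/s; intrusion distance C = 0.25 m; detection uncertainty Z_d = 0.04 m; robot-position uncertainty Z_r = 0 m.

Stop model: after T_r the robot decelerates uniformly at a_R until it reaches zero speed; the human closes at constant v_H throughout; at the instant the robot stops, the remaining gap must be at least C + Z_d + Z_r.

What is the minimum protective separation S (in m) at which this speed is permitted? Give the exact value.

stop time T_s = (49/20)/2 = 1.2250 s
robot covers v_R·T_r = 2.4500·0.1500 = 0.3675 m before braking
robot under decel: 2.4500²/(2·2.0000) = 1.5006 m
person approaches 0.4000·(0.1500+1.2250) = 0.5500 m
C+Z_d+Z_r = 0.2500+0.0400+0.0000 = 0.2900 m
S_min ≈ 0.3675+1.5006+0.5500+0.2900  ⇒  S_min = 4333/1600 m

S_min = 4333/1600 m = 2.7081 m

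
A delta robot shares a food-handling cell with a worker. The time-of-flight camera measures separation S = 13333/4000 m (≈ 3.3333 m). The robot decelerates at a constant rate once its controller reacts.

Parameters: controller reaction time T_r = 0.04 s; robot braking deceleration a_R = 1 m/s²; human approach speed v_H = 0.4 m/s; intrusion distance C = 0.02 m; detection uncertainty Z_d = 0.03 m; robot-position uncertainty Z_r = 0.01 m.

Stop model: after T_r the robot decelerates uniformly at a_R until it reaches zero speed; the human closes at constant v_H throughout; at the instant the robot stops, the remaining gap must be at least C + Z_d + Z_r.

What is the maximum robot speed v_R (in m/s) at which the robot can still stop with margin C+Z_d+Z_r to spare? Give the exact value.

v_R_max = 43/20 m/s = 2.1500 m/s

at the boundary: (1/2)·v² + (11/25)·v + (-13029/4000) = 0
  disc = (11/25)² − 4·(1/2)·(-13029/4000) = 67081/10000 ; √disc = 259/100
  v_R = (−(11/25) + 259/100) / (2·(1/2)) = 43/20 m/s
check:
T_s = v_R/a_R = (43/20)/1 = 2.1500 s
robot in T_r: 2.1500·0.0400 = 0.0860 m
robot under decel: 2.1500²/(2·1.0000) = 2.3112 m
person approaches 0.4000·(0.0400+2.1500) = 0.8760 m
C+Z_d+Z_r = 0.0200+0.0300+0.0100 = 0.0600 m
sum ≈ 0.0860+2.3112+0.8760+0.0600 ≈ 3.3333 m = S ✓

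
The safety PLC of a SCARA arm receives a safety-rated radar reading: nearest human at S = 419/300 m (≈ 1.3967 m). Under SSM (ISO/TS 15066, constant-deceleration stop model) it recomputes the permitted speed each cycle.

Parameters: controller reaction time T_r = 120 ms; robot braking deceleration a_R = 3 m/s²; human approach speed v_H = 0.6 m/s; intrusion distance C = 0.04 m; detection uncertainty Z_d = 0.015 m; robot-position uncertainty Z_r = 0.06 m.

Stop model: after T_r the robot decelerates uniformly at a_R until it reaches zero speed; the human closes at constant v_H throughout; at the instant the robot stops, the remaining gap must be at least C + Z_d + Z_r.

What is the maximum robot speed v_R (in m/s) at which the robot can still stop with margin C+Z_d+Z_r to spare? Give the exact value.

at the boundary: (1/6)·v² + (8/25)·v + (-3629/3000) = 0
  disc = (8/25)² − 4·(1/6)·(-3629/3000) = 20449/22500 ; √disc = 143/150
  v_R = (−(8/25) + 143/150) / (2·(1/6)) = 19/10 m/s
check:
stop time T_s = (19/10)/3 = 0.6333 s
robot in T_r: 1.9000·0.1200 = 0.2280 m
robot covers 1.9000·0.6333 − ½·3.0000·0.6333² = 0.6017 m while stopping
human closes 0.6000·0.7533 = 0.4520 m
residual clearance needed = 0.0400+0.0150+0.0600 = 0.1150 m
sum ≈ 0.2280+0.6017+0.4520+0.1150 ≈ 1.3967 m = S ✓

v_R_max = 19/10 m/s = 1.9000 m/s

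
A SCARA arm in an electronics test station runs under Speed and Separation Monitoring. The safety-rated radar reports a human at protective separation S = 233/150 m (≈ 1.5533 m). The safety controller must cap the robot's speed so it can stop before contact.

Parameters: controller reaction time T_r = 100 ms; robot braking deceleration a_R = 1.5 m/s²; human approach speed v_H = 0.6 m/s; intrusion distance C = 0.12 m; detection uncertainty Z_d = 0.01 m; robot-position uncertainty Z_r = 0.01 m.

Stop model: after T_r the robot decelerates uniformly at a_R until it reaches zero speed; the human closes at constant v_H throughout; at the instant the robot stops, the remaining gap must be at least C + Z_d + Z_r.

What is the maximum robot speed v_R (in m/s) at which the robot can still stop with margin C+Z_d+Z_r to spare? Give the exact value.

at the boundary: (1/3)·v² + (1/2)·v + (-203/150) = 0
  disc = (1/2)² − 4·(1/3)·(-203/150) = 1849/900 ; √disc = 43/30
  v_R = (−(1/2) + 43/30) / (2·(1/3)) = 7/5 m/s
check:
T_s = v_R/a_R = (7/5)/(3/2) = 0.9333 s
reaction-phase robot travel = 1.4000·0.1000 = 0.1400 m
robot under decel: 1.4000²/(2·1.5000) = 0.6533 m
human closes 0.6000·1.0333 = 0.6200 m
margins: 0.1200+0.0100+0.0100 = 0.1400 m
sum ≈ 0.1400+0.6533+0.6200+0.1400 ≈ 1.5533 m = S ✓

v_R_max = 7/5 m/s = 1.4000 m/s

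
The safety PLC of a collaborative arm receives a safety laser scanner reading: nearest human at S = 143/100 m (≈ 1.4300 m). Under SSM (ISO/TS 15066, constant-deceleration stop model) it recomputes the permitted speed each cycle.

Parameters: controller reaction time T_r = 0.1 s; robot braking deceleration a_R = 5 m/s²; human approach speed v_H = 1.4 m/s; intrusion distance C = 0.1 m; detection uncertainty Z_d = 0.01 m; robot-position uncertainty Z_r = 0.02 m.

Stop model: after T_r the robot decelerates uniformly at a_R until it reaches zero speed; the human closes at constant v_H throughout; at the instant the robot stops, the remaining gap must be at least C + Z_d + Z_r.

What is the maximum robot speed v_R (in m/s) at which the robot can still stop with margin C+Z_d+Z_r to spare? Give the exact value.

v_R_max = 2 m/s = 2.0000 m/s

at the boundary: (1/10)·v² + (19/50)·v + (-29/25) = 0
  disc = (19/50)² − 4·(1/10)·(-29/25) = 1521/2500 ; √disc = 39/50
  v_R = (−(19/50) + 39/50) / (2·(1/10)) = 2 m/s
check:
stop time T_s = 2/5 = 0.4000 s
robot in T_r: 2.0000·0.1000 = 0.2000 m
robot under decel: 2.0000²/(2·5.0000) = 0.4000 m
human over T_r+T_s: 1.4000·(0.1000+0.4000) = 0.7000 m
C+Z_d+Z_r = 0.1000+0.0100+0.0200 = 0.1300 m
sum ≈ 0.2000+0.4000+0.7000+0.1300 ≈ 1.4300 m = S ✓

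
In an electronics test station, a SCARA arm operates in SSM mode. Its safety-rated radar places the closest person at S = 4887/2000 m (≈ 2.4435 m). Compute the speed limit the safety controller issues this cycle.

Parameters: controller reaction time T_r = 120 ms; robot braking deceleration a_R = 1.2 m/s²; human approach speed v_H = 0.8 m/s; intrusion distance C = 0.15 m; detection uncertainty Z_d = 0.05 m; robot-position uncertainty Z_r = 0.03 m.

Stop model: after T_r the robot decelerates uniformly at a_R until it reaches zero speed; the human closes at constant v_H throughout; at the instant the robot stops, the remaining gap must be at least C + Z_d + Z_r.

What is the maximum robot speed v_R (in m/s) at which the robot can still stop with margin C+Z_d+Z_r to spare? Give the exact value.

collect terms ⇒ (5/12)·v_R² + (59/75)·v_R + (-847/400) = 0
  disc = (59/75)² − 4·(5/12)·(-847/400) = 373321/90000 ; √disc = 611/300
  v_R = (−(59/75) + 611/300) / (2·(5/12)) = 3/2 m/s
check:
braking lasts T_s = (3/2)/(6/5) = 1.2500 s
robot covers v_R·T_r = 1.5000·0.1200 = 0.1800 m before braking
robot covers 1.5000·1.2500 − ½·1.2000·1.2500² = 0.9375 m while stopping
human closes 0.8000·1.3700 = 1.0960 m
C+Z_d+Z_r = 0.1500+0.0500+0.0300 = 0.2300 m
sum ≈ 0.1800+0.9375+1.0960+0.2300 ≈ 2.4435 m = S ✓

v_R_max = 3/2 m/s = 1.5000 m/s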